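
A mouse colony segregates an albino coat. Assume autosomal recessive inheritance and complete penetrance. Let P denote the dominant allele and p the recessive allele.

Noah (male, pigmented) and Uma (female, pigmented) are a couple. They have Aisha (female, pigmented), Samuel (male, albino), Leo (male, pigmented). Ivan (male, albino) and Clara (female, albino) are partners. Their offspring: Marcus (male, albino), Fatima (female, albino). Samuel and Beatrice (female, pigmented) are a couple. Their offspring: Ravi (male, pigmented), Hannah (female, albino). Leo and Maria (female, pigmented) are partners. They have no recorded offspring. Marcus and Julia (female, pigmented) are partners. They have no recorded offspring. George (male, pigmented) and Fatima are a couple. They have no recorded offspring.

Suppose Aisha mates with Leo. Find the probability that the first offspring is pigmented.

8/9

Noah is pigmented so carries P and passed p to Samuel (pp), so Noah is Pp.
Uma is pigmented so carries P and passed p to Samuel (pp), so Uma is Pp.
Aisha is a pigmented offspring of Noah (Pp) × Uma (Pp), whose cross gives 1/4 PP : 1/2 Pp : 1/4 pp; conditioning on being pigmented, Aisha is PP with probability 1/3, Pp with probability 2/3.
Leo is a pigmented offspring of Noah (Pp) × Uma (Pp), whose cross gives 1/4 PP : 1/2 Pp : 1/4 pp; conditioning on being pigmented, Leo is PP with probability 1/3, Pp with probability 2/3.
Summing over parental genotype combinations, P(offspring is pigmented) = 1/9·1 + 2/9·1 + 2/9·1 + 4/9·3/4 = 8/9.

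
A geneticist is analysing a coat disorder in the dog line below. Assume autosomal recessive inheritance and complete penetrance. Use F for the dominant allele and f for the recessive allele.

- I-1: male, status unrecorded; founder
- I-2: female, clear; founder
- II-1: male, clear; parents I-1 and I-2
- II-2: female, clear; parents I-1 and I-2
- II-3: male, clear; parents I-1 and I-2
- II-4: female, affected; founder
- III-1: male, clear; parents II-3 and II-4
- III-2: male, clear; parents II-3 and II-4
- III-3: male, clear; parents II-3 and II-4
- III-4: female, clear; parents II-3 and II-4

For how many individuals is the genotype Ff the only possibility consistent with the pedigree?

4

Obligate heterozygotes: III-1 is clear so carries F and received f from II-4 (ff), so III-1 is Ff; III-2 is clear so carries F and received f from II-4 (ff), so III-2 is Ff; III-3 is clear so carries F and received f from II-4 (ff), so III-3 is Ff; III-4 is clear so carries F and received f from II-4 (ff), so III-4 is Ff.
Every other individual is either homozygous by phenotype or has at least one consistent homozygous assignment, so the count is 4.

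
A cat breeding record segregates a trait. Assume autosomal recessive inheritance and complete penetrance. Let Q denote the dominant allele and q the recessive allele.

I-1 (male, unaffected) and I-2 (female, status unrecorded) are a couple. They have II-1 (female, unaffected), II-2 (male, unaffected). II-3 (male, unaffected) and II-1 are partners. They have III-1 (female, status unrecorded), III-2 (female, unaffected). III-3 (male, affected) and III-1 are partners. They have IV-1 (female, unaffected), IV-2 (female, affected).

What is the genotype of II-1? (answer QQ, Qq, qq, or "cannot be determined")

cannot be determined

II-1's phenotype allows QQ or Qq, and no parent or child forces a single allele at both positions; consistent genotype assignments exist with II-1 as QQ or Qq.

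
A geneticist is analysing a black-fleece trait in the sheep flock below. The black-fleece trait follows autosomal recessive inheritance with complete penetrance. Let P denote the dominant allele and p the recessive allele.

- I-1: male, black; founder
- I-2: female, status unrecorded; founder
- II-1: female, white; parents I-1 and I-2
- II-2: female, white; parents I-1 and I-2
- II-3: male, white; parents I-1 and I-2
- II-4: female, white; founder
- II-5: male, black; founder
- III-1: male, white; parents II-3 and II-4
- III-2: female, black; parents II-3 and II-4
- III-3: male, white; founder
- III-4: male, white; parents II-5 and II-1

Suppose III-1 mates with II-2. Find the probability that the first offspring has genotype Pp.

1/2

II-3 is white so carries P and received p from I-1 (pp), so II-3 is Pp.
II-4 is white so carries P and passed p to III-2 (pp), so II-4 is Pp.
III-1 is a white offspring of II-3 (Pp) × II-4 (Pp), whose cross gives 1/4 PP : 1/2 Pp : 1/4 pp; conditioning on being white, III-1 is PP with probability 1/3, Pp with probability 2/3.
II-2 is white so carries P and received p from I-1 (pp), so II-2 is Pp.
Summing over parental genotype combinations, P(offspring has genotype Pp) = 1/3·1/2 + 2/3·1/2 = 1/2.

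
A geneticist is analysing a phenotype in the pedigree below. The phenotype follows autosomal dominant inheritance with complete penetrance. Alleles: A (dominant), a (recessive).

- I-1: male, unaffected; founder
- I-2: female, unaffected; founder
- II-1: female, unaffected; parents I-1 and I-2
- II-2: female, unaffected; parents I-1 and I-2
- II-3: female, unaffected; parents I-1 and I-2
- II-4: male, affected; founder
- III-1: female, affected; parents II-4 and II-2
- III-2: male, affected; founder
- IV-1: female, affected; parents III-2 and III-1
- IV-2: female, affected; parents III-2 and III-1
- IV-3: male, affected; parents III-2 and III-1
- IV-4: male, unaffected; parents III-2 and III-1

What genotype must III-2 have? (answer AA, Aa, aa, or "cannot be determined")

Aa

From phenotype alone, III-2 is AA or Aa.
III-2 is affected so carries A and passed a to IV-4 (aa), so III-2 is Aa.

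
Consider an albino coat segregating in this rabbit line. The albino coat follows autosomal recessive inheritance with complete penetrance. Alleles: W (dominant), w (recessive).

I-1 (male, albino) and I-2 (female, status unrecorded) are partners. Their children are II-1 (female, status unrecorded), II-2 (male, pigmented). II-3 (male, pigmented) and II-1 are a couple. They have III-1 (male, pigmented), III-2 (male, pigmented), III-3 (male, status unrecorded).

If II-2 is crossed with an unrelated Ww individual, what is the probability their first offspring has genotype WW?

II-2 is pigmented so carries W and received w from I-1 (ww), so II-2 is Ww.
The cross gives 1/4 WW : 1/2 Ww : 1/4 ww, so P(offspring has genotype WW) = 1/4.

1/4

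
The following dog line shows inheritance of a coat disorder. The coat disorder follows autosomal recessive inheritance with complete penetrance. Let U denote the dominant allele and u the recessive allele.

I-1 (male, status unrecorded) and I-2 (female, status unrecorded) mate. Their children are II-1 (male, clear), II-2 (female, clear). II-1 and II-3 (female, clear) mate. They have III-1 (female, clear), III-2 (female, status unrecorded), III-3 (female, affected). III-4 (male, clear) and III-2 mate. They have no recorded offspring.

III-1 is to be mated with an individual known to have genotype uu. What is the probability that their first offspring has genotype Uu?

II-1 is clear so carries U and passed u to III-3 (uu), so II-1 is Uu.
II-3 is clear so carries U and passed u to III-3 (uu), so II-3 is Uu.
III-1 is a clear offspring of II-1 (Uu) × II-3 (Uu), whose cross gives 1/4 UU : 1/2 Uu : 1/4 uu; conditioning on being clear, III-1 is UU with probability 1/3, Uu with probability 2/3.
Summing over parental genotype combinations, P(offspring has genotype Uu) = 1/3·1 + 2/3·1/2 = 2/3.

2/3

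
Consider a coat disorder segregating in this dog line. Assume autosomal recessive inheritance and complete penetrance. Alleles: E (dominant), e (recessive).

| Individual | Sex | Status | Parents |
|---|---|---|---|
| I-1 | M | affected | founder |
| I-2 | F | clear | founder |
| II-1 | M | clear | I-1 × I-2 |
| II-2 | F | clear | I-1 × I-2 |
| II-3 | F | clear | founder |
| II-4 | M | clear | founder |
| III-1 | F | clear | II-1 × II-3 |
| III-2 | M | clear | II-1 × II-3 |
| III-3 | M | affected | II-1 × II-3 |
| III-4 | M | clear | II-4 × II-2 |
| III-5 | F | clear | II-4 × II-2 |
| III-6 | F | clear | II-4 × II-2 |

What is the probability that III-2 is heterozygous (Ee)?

2/3

II-1 is clear so carries E and received e from I-1 (ee), so II-1 is Ee.
II-3 is clear so carries E and passed e to III-3 (ee), so II-3 is Ee.
Their cross gives offspring ratios 1/4 EE : 1/2 Ee : 1/4 ee. Conditioning on III-2 being clear, P(Ee) = 1/2 / 3/4 = 2/3.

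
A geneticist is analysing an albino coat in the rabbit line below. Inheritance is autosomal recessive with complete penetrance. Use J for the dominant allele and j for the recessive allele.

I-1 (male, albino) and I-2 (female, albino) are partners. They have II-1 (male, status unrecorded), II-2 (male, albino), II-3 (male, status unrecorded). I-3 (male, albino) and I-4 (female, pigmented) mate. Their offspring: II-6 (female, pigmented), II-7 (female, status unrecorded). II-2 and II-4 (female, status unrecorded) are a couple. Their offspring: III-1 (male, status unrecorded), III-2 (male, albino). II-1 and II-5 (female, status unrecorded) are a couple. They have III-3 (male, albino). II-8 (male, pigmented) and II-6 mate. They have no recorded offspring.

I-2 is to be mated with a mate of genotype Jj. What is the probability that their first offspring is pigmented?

1/2

I-2 is albino, so I-2 is jj.
The cross gives 1/2 Jj : 1/2 jj, so P(offspring is pigmented) = 1/2.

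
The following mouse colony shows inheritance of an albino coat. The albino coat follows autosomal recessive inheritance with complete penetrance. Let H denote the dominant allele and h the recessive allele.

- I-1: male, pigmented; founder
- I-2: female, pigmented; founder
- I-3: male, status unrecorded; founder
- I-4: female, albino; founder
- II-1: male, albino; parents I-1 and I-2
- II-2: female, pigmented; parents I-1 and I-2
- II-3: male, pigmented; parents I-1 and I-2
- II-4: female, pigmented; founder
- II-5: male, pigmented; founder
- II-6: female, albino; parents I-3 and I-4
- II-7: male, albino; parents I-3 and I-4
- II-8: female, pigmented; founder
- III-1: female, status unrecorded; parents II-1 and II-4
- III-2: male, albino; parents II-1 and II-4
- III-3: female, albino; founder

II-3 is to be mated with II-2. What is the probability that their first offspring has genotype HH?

4/9

I-1 is pigmented so carries H and passed h to II-1 (hh), so I-1 is Hh.
I-2 is pigmented so carries H and passed h to II-1 (hh), so I-2 is Hh.
II-3 is a pigmented offspring of I-1 (Hh) × I-2 (Hh), whose cross gives 1/4 HH : 1/2 Hh : 1/4 hh; conditioning on being pigmented, II-3 is HH with probability 1/3, Hh with probability 2/3.
II-2 is a pigmented offspring of I-1 (Hh) × I-2 (Hh), whose cross gives 1/4 HH : 1/2 Hh : 1/4 hh; conditioning on being pigmented, II-2 is HH with probability 1/3, Hh with probability 2/3.
Summing over parental genotype combinations, P(offspring has genotype HH) = 1/9·1 + 2/9·1/2 + 2/9·1/2 + 4/9·1/4 = 4/9.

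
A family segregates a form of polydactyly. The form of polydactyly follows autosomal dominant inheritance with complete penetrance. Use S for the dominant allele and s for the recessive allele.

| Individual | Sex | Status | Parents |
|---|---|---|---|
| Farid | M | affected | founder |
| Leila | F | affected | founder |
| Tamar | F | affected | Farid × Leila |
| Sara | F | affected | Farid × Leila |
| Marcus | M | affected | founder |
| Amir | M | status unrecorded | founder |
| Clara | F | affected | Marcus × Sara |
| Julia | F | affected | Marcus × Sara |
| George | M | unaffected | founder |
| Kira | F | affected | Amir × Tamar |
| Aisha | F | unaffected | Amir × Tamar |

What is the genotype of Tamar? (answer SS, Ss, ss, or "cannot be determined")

From phenotype alone, Tamar is SS or Ss.
Tamar is affected so carries S and passed s to Aisha (ss), so Tamar is Ss.

Ss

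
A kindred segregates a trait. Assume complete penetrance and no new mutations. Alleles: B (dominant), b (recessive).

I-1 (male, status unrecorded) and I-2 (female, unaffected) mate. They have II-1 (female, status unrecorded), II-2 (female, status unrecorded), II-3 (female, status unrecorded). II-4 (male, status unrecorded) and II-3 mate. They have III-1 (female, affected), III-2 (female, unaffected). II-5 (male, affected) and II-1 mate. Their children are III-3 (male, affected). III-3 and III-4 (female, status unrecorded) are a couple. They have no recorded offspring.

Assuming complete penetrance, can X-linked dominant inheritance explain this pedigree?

Yes

A consistent assignment under X-linked dominant exists: I-1 X^B Y, I-2 X^b X^b, II-1 X^B X^b, II-2 X^B X^b, II-3 X^B X^b, II-4 X^b Y, II-5 X^B Y, III-1 X^B X^b, III-2 X^b X^b, III-3 X^B Y, III-4 X^B X^B.
In this assignment every recorded phenotype matches its genotype and every non-founder's genotype is obtainable from its parents' genotypes, so the pedigree is consistent.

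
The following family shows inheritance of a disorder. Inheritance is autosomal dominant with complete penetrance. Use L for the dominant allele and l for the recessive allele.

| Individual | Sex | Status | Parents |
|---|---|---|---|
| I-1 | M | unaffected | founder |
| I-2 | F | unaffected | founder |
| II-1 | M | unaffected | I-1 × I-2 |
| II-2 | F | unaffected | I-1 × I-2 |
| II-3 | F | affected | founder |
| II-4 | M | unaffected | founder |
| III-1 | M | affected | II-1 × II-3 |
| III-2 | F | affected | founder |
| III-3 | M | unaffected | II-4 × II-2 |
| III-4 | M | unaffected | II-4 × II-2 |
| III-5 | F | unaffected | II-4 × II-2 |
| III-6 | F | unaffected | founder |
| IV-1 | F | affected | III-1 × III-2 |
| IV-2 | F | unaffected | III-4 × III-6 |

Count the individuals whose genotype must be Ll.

1

Obligate heterozygotes: III-1 is affected so carries L and received l from II-1 (ll), so III-1 is Ll.
Every other individual is either homozygous by phenotype or has at least one consistent homozygous assignment, so the count is 1.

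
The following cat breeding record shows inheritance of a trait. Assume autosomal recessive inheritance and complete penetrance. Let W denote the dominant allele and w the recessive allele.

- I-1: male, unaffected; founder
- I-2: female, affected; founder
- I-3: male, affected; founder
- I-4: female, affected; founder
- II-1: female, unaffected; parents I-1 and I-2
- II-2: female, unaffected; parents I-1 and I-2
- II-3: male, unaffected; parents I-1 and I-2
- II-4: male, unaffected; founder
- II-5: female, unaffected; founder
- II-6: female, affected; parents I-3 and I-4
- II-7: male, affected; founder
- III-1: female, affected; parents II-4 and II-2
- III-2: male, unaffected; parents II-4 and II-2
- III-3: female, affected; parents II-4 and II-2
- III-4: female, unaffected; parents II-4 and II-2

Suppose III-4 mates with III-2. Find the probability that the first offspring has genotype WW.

II-4 is unaffected so carries W and passed w to III-1 (ww), so II-4 is Ww.
II-2 is unaffected so carries W and received w from I-2 (ww), so II-2 is Ww.
III-4 is an unaffected offspring of II-4 (Ww) × II-2 (Ww), whose cross gives 1/4 WW : 1/2 Ww : 1/4 ww; conditioning on being unaffected, III-4 is WW with probability 1/3, Ww with probability 2/3.
III-2 is an unaffected offspring of II-4 (Ww) × II-2 (Ww), whose cross gives 1/4 WW : 1/2 Ww : 1/4 ww; conditioning on being unaffected, III-2 is WW with probability 1/3, Ww with probability 2/3.
Summing over parental genotype combinations, P(offspring has genotype WW) = 1/9·1 + 2/9·1/2 + 2/9·1/2 + 4/9·1/4 = 4/9.

4/9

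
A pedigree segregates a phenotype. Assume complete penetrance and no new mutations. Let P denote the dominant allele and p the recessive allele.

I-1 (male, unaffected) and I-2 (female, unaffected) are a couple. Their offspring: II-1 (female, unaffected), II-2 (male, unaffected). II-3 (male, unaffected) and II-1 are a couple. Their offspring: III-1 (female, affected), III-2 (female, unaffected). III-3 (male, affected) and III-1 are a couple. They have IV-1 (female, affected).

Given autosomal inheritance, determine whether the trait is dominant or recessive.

recessive

II-3 and II-1 are both unaffected yet have an affected child III-1. Under dominance, an affected child requires at least one affected parent, so the trait cannot be dominant.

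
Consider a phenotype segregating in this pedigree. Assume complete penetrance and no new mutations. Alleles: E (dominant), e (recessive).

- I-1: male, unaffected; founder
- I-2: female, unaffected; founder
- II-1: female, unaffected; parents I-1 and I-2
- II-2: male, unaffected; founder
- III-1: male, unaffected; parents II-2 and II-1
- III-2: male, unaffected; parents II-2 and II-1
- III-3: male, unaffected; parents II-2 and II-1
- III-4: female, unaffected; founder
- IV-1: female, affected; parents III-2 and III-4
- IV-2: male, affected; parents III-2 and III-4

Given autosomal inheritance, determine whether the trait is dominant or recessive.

III-2 and III-4 are both unaffected yet have an affected child IV-1. Under dominance, an affected child requires at least one affected parent, so the trait cannot be dominant.

recessive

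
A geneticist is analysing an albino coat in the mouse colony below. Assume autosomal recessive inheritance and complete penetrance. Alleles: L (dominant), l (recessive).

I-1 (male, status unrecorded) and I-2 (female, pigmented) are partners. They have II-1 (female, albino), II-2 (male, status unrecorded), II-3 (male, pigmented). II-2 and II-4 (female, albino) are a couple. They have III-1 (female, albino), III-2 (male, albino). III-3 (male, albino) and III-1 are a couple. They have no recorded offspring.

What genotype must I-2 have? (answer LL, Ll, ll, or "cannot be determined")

From phenotype alone, I-2 is LL or Ll.
I-2 is pigmented so carries L and passed l to II-1 (ll), so I-2 is Ll.

Ll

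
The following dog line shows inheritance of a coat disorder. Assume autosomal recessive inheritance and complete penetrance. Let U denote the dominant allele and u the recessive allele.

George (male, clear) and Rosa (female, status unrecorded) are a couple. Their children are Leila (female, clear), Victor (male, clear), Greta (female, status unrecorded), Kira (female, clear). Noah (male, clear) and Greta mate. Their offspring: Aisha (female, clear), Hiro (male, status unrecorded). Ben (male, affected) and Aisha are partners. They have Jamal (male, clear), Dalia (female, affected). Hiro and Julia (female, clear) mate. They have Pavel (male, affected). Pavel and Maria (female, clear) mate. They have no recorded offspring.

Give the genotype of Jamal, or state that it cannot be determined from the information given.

From phenotype alone, Jamal is UU or Uu.
Jamal is clear so carries U and received u from Ben (uu), so Jamal is Uu.

Uu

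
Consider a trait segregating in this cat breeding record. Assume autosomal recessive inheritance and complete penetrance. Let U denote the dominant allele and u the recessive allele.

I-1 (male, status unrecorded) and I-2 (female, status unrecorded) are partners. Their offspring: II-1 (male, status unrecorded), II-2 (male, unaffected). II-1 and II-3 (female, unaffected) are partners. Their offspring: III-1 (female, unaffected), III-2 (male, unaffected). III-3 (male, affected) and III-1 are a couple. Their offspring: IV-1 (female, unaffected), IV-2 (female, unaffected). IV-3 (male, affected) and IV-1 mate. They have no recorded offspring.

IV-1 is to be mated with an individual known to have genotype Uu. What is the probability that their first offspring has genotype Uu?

IV-1 is unaffected so carries U and received u from III-3 (uu), so IV-1 is Uu.
The cross gives 1/4 UU : 1/2 Uu : 1/4 uu, so P(offspring has genotype Uu) = 1/2.

1/2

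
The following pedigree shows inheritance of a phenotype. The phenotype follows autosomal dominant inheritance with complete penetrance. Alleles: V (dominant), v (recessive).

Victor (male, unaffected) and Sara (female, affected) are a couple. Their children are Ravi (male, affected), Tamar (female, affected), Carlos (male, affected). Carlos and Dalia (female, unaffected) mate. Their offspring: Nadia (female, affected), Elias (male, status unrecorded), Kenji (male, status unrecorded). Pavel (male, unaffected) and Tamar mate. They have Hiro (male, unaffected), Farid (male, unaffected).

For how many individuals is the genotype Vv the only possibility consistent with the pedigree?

Obligate heterozygotes: Ravi is affected so carries V and received v from Victor (vv), so Ravi is Vv; Tamar is affected so carries V and received v from Victor (vv), so Tamar is Vv; Carlos is affected so carries V and received v from Victor (vv), so Carlos is Vv; Nadia is affected so carries V and received v from Dalia (vv), so Nadia is Vv.
Every other individual is either homozygous by phenotype or has at least one consistent homozygous assignment, so the count is 4.

4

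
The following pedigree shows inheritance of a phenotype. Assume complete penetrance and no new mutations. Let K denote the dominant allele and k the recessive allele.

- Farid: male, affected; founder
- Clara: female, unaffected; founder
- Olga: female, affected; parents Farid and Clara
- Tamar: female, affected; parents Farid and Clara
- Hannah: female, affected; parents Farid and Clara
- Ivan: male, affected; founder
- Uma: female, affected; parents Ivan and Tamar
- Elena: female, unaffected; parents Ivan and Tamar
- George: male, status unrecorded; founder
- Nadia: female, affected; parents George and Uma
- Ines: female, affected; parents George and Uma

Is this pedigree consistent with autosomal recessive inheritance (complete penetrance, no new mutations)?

No

Under autosomal recessive, Elena (unaffected, female) cannot arise from Ivan (affected) × Tamar (affected).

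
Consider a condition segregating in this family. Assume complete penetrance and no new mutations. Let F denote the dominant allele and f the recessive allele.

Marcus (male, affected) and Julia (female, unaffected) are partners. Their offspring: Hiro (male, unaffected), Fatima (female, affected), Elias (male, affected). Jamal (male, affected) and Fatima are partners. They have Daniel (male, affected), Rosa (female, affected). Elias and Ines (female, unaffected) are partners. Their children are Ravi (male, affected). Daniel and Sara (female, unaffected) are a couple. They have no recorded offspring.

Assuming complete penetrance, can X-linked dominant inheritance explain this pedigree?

No

Under X-linked dominant, Elias (affected, male) cannot arise from Marcus (affected) × Julia (unaffected).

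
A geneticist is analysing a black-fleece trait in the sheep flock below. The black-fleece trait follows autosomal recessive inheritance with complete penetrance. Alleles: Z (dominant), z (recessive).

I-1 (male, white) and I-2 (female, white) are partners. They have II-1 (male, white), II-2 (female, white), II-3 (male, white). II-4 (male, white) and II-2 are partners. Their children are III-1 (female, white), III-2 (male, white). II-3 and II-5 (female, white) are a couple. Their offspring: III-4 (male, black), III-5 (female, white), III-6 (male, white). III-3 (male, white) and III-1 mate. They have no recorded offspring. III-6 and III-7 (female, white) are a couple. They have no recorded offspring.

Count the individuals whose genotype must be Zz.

Obligate heterozygotes: II-3 is white so carries Z and passed z to III-4 (zz), so II-3 is Zz; II-5 is white so carries Z and passed z to III-4 (zz), so II-5 is Zz.
Every other individual is either homozygous by phenotype or has at least one consistent homozygous assignment, so the count is 2.

2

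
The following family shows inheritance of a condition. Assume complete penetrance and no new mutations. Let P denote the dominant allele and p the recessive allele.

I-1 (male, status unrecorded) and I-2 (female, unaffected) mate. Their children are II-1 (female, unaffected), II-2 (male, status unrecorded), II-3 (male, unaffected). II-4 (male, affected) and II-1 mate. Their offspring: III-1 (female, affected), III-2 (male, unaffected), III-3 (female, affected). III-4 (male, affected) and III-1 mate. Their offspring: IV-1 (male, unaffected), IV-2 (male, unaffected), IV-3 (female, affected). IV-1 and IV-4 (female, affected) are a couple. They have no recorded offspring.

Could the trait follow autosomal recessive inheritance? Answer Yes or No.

Under autosomal recessive, IV-1 (unaffected, male) cannot arise from III-4 (affected) × III-1 (affected).

No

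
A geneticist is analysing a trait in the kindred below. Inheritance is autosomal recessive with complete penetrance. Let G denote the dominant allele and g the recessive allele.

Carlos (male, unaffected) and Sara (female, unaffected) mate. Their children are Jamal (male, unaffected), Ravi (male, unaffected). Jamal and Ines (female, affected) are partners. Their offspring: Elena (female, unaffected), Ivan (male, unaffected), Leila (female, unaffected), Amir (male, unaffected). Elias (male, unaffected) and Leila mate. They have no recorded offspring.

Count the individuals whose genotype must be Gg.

Obligate heterozygotes: Elena is unaffected so carries G and received g from Ines (gg), so Elena is Gg; Ivan is unaffected so carries G and received g from Ines (gg), so Ivan is Gg; Leila is unaffected so carries G and received g from Ines (gg), so Leila is Gg; Amir is unaffected so carries G and received g from Ines (gg), so Amir is Gg.
Every other individual is either homozygous by phenotype or has at least one consistent homozygous assignment, so the count is 4.

4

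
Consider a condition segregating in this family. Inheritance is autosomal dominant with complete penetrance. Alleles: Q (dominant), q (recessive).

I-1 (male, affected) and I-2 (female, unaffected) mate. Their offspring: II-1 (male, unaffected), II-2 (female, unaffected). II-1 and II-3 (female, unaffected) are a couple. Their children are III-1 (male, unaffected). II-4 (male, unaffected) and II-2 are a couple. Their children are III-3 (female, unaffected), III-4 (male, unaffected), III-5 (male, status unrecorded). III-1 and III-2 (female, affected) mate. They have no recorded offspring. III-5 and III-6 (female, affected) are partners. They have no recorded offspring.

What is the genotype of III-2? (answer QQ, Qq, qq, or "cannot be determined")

cannot be determined

III-2's phenotype allows QQ or Qq, and no parent or child forces a single allele at both positions; consistent genotype assignments exist with III-2 as QQ or Qq.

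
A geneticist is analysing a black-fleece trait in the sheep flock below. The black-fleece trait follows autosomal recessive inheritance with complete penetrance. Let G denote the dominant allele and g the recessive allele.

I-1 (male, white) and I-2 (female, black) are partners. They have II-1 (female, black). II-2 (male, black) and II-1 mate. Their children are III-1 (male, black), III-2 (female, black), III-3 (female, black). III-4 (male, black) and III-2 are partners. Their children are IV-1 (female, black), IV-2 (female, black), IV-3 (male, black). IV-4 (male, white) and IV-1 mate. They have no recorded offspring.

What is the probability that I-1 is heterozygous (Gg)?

I-1 is white so carries G and passed g to II-1 (gg), so I-1 is Gg, giving P(Gg) = 1.

1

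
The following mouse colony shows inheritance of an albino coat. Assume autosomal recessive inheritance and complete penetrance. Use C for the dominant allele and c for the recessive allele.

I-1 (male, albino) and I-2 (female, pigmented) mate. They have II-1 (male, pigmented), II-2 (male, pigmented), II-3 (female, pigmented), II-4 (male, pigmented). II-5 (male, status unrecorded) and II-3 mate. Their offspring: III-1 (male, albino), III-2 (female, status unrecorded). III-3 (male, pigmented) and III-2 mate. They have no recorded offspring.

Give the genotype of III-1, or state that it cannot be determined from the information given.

cc

III-1 is albino, so III-1 is cc.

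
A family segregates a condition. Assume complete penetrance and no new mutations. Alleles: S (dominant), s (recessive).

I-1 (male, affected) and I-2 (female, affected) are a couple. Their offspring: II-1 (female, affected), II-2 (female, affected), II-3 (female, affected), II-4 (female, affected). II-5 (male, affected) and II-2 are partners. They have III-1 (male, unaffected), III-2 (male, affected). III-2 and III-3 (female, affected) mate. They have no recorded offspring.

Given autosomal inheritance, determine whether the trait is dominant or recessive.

II-5 and II-2 are both affected yet have an unaffected child III-1. Under a recessive model two affected parents are homozygous and every child would be affected, so the trait cannot be recessive.

dominant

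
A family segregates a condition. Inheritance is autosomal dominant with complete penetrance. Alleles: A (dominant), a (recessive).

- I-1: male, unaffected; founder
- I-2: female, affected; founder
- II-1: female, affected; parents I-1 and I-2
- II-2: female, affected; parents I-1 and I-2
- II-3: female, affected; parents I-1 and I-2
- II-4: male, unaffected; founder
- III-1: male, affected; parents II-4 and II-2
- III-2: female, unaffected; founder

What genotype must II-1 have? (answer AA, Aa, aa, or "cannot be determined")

From phenotype alone, II-1 is AA or Aa.
II-1 is affected so carries A and received a from I-1 (aa), so II-1 is Aa.

Aa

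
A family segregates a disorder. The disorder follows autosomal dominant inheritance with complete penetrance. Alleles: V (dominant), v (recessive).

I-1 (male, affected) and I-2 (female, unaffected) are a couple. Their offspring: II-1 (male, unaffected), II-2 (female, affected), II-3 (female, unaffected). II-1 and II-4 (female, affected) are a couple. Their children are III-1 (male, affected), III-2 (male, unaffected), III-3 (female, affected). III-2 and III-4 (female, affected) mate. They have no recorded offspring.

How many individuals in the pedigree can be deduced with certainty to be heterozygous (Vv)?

Obligate heterozygotes: I-1 is affected so carries V and passed v to II-1 (vv), so I-1 is Vv; II-2 is affected so carries V and received v from I-2 (vv), so II-2 is Vv; II-4 is affected so carries V and passed v to III-2 (vv), so II-4 is Vv; III-1 is affected so carries V and received v from II-1 (vv), so III-1 is Vv; III-3 is affected so carries V and received v from II-1 (vv), so III-3 is Vv.
Every other individual is either homozygous by phenotype or has at least one consistent homozygous assignment, so the count is 5.

5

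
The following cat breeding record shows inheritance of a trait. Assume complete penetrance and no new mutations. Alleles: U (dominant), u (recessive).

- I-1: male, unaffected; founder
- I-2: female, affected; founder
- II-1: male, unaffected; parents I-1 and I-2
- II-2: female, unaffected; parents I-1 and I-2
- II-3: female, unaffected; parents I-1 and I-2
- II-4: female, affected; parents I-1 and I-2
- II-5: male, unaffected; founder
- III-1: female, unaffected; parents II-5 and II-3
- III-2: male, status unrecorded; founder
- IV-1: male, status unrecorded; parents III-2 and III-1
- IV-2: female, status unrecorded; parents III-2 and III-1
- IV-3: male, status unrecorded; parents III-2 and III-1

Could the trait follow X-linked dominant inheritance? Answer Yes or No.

A consistent assignment under X-linked dominant exists: I-1 X^u Y, I-2 X^U X^u, II-1 X^u Y, II-2 X^u X^u, II-3 X^u X^u, II-4 X^U X^u, II-5 X^u Y, III-1 X^u X^u, III-2 X^U Y, IV-1 X^u Y, IV-2 X^U X^u, IV-3 X^u Y.
In this assignment every recorded phenotype matches its genotype and every non-founder's genotype is obtainable from its parents' genotypes, so the pedigree is consistent.

Yes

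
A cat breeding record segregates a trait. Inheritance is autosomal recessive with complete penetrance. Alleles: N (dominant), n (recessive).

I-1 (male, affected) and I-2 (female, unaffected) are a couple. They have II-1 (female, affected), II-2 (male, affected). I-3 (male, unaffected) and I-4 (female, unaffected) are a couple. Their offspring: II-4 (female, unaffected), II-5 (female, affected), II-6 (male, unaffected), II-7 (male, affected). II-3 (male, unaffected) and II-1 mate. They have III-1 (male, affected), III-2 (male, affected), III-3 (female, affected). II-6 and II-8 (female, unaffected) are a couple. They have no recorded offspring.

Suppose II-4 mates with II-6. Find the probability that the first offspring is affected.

1/9

I-3 is unaffected so carries N and passed n to II-5 (nn), so I-3 is Nn.
I-4 is unaffected so carries N and passed n to II-5 (nn), so I-4 is Nn.
II-4 is an unaffected offspring of I-3 (Nn) × I-4 (Nn), whose cross gives 1/4 NN : 1/2 Nn : 1/4 nn; conditioning on being unaffected, II-4 is NN with probability 1/3, Nn with probability 2/3.
II-6 is an unaffected offspring of I-3 (Nn) × I-4 (Nn), whose cross gives 1/4 NN : 1/2 Nn : 1/4 nn; conditioning on being unaffected, II-6 is NN with probability 1/3, Nn with probability 2/3.
Summing over parental genotype combinations, P(offspring is affected) = 4/9·1/4 = 1/9.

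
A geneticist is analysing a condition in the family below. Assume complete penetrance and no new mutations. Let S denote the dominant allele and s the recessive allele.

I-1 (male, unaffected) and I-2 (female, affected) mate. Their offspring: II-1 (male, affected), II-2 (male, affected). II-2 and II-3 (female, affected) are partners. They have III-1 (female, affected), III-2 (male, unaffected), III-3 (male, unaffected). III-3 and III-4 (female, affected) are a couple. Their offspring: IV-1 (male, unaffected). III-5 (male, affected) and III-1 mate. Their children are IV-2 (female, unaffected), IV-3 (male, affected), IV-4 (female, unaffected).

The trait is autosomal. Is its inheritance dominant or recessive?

dominant

II-2 and II-3 are both affected yet have an unaffected child III-2. Under a recessive model two affected parents are homozygous and every child would be affected, so the trait cannot be recessive.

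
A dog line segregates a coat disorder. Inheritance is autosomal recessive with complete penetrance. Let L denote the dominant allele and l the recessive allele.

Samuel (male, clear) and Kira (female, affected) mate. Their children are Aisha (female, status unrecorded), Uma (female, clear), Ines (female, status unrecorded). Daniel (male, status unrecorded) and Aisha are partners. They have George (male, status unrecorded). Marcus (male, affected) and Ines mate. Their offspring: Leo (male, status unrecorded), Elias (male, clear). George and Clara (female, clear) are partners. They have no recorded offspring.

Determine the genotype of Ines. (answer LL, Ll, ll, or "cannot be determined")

From phenotype alone, Ines is LL or Ll or ll.
Ines passed L to Elias (Ll, whose l came from Marcus) and received l from Kira (ll), so Ines is Ll.

Ll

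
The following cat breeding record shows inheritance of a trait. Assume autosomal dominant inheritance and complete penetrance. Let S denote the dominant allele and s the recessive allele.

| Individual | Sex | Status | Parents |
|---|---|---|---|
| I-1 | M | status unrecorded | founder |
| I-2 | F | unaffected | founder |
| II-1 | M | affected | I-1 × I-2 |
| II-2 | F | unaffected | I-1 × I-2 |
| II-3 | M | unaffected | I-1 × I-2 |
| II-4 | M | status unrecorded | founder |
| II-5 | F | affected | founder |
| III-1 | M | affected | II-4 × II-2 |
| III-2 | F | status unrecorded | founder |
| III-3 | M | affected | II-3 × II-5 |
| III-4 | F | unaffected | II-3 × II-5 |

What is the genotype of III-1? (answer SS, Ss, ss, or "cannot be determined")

Ss

From phenotype alone, III-1 is SS or Ss.
III-1 is affected so carries S and received s from II-2 (ss), so III-1 is Ss.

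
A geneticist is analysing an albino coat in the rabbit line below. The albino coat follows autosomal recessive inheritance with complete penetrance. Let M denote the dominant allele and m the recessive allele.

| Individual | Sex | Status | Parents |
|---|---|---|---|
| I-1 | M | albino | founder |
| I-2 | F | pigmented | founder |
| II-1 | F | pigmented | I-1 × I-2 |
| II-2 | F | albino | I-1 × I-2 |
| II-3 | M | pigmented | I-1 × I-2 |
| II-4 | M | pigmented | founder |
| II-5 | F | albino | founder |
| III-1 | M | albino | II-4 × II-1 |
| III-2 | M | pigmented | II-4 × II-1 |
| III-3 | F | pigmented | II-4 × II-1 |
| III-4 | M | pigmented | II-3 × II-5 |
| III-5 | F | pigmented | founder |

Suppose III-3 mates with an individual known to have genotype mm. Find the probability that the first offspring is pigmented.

2/3

II-4 is pigmented so carries M and passed m to III-1 (mm), so II-4 is Mm.
II-1 is pigmented so carries M and received m from I-1 (mm), so II-1 is Mm.
III-3 is a pigmented offspring of II-4 (Mm) × II-1 (Mm), whose cross gives 1/4 MM : 1/2 Mm : 1/4 mm; conditioning on being pigmented, III-3 is MM with probability 1/3, Mm with probability 2/3.
Summing over parental genotype combinations, P(offspring is pigmented) = 1/3·1 + 2/3·1/2 = 2/3.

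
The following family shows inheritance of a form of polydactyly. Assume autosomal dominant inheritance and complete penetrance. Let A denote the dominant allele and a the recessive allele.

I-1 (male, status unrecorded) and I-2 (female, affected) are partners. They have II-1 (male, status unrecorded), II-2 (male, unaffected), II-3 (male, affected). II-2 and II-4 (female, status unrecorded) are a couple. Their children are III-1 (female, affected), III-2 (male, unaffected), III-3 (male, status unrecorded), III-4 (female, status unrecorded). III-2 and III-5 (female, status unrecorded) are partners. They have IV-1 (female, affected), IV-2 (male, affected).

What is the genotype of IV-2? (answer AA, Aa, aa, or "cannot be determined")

Aa

From phenotype alone, IV-2 is AA or Aa.
IV-2 is affected so carries A and received a from III-2 (aa), so IV-2 is Aa.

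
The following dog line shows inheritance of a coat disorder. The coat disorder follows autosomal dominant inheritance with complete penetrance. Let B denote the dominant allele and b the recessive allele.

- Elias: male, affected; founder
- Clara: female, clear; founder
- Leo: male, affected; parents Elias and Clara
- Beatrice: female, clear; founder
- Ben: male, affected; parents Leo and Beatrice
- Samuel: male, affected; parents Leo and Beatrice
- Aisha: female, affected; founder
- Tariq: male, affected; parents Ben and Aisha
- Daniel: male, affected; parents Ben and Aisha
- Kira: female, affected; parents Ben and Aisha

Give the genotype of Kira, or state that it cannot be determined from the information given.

Kira's phenotype allows BB or Bb, and no parent or child forces a single allele at both positions; consistent genotype assignments exist with Kira as BB or Bb.

cannot be determined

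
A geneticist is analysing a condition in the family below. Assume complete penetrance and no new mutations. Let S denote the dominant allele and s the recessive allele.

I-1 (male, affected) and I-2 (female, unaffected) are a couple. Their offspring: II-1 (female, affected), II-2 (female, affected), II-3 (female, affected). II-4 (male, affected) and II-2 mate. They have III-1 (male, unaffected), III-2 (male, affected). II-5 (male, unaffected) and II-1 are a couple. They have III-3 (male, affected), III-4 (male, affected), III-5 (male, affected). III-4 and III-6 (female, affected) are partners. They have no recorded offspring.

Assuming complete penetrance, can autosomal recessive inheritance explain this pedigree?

No

Under autosomal recessive, III-1 (unaffected, male) cannot arise from II-4 (affected) × II-2 (affected).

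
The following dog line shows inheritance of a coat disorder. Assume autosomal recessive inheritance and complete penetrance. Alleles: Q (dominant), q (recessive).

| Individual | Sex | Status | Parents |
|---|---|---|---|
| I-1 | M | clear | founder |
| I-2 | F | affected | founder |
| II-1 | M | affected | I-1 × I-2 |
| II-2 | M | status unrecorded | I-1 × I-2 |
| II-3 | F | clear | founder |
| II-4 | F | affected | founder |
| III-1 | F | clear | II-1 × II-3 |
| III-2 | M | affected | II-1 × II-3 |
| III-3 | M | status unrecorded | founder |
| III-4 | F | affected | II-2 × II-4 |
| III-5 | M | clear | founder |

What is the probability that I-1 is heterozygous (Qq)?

I-1 is clear so carries Q and passed q to II-1 (qq), so I-1 is Qq, giving P(Qq) = 1.

1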